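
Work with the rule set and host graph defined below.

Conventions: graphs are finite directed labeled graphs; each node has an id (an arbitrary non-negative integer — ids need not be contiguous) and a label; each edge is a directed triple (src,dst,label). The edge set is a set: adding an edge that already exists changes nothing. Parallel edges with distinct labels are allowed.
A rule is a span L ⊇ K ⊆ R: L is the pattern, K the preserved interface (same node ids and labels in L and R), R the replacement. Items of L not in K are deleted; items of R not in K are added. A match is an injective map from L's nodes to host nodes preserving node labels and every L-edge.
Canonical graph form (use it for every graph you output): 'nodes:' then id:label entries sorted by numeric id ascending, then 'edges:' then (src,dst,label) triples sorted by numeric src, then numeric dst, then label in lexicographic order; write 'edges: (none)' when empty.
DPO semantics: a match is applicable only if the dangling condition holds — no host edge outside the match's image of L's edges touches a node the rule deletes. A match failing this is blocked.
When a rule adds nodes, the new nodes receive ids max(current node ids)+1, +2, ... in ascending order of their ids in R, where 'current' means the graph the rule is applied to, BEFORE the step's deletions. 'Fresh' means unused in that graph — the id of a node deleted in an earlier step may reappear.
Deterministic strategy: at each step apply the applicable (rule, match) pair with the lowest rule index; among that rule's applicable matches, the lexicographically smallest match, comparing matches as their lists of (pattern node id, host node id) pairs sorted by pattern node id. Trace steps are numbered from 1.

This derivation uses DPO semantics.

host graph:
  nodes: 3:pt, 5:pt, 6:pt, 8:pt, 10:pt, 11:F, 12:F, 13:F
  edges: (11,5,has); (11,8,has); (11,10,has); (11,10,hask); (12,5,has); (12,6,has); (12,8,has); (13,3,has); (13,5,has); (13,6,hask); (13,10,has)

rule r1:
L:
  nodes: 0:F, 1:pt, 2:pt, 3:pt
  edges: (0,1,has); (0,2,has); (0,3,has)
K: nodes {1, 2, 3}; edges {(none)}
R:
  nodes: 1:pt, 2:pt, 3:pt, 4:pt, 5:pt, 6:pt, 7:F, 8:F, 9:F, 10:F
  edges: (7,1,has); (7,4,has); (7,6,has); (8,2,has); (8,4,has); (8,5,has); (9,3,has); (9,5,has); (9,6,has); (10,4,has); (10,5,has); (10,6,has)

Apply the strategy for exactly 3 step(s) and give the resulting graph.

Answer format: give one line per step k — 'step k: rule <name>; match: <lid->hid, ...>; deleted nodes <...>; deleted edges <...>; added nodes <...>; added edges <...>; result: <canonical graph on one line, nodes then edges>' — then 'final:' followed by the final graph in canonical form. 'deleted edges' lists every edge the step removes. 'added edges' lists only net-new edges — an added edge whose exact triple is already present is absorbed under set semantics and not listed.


step 1: rule r1; match: 0->12, 1->5, 2->6, 3->8; deleted nodes 12; deleted edges (12,5,has); (12,6,has); (12,8,has); added nodes 14, 15, 16, 17, 18, 19, 20; added edges (17,5,has); (17,14,has); (17,16,has); (18,6,has); (18,14,has); (18,15,has); (19,8,has); (19,15,has); (19,16,has); (20,14,has); (20,15,has); (20,16,has); result: nodes: 3:pt, 5:pt, 6:pt, 8:pt, 10:pt, 11:F, 13:F, 14:pt, 15:pt, 16:pt, 17:F, 18:F, 19:F, 20:F edges: (11,5,has); (11,8,has); (11,10,has); (11,10,hask); (13,3,has); (13,5,has); (13,6,hask); (13,10,has); (17,5,has); (17,14,has); (17,16,has); (18,6,has); (18,14,has); (18,15,has); (19,8,has); (19,15,has); (19,16,has); (20,14,has); (20,15,has); (20,16,has)
step 2: rule r1; match: 0->17, 1->5, 2->14, 3->16; deleted nodes 17; deleted edges (17,5,has); (17,14,has); (17,16,has); added nodes 21, 22, 23, 24, 25, 26, 27; added edges (24,5,has); (24,21,has); (24,23,has); (25,14,has); (25,21,has); (25,22,has); (26,16,has); (26,22,has); (26,23,has); (27,21,has); (27,22,has); (27,23,has); result: nodes: 3:pt, 5:pt, 6:pt, 8:pt, 10:pt, 11:F, 13:F, 14:pt, 15:pt, 16:pt, 18:F, 19:F, 20:F, 21:pt, 22:pt, 23:pt, 24:F, 25:F, 26:F, 27:F edges: (11,5,has); (11,8,has); (11,10,has); (11,10,hask); (13,3,has); (13,5,has); (13,6,hask); (13,10,has); (18,6,has); (18,14,has); (18,15,has); (19,8,has); (19,15,has); (19,16,has); (20,14,has); (20,15,has); (20,16,has); (24,5,has); (24,21,has); (24,23,has); (25,14,has); (25,21,has); (25,22,has); (26,16,has); (26,22,has); (26,23,has); (27,21,has); (27,22,has); (27,23,has)
step 3: rule r1; match: 0->18, 1->6, 2->14, 3->15; deleted nodes 18; deleted edges (18,6,has); (18,14,has); (18,15,has); added nodes 28, 29, 30, 31, 32, 33, 34; added edges (31,6,has); (31,28,has); (31,30,has); (32,14,has); (32,28,has); (32,29,has); (33,15,has); (33,29,has); (33,30,has); (34,28,has); (34,29,has); (34,30,has); result: nodes: 3:pt, 5:pt, 6:pt, 8:pt, 10:pt, 11:F, 13:F, 14:pt, 15:pt, 16:pt, 19:F, 20:F, 21:pt, 22:pt, 23:pt, 24:F, 25:F, 26:F, 27:F, 28:pt, 29:pt, 30:pt, 31:F, 32:F, 33:F, 34:F edges: (11,5,has); (11,8,has); (11,10,has); (11,10,hask); (13,3,has); (13,5,has); (13,6,hask); (13,10,has); (19,8,has); (19,15,has); (19,16,has); (20,14,has); (20,15,has); (20,16,has); (24,5,has); (24,21,has); (24,23,has); (25,14,has); (25,21,has); (25,22,has); (26,16,has); (26,22,has); (26,23,has); (27,21,has); (27,22,has); (27,23,has); (31,6,has); (31,28,has); (31,30,has); (32,14,has); (32,28,has); (32,29,has); (33,15,has); (33,29,has); (33,30,has); (34,28,has); (34,29,has); (34,30,has)
final:
nodes: 3:pt, 5:pt, 6:pt, 8:pt, 10:pt, 11:F, 13:F, 14:pt, 15:pt, 16:pt, 19:F, 20:F, 21:pt, 22:pt, 23:pt, 24:F, 25:F, 26:F, 27:F, 28:pt, 29:pt, 30:pt, 31:F, 32:F, 33:F, 34:F
edges: (11,5,has); (11,8,has); (11,10,has); (11,10,hask); (13,3,has); (13,5,has); (13,6,hask); (13,10,has); (19,8,has); (19,15,has); (19,16,has); (20,14,has); (20,15,has); (20,16,has); (24,5,has); (24,21,has); (24,23,has); (25,14,has); (25,21,has); (25,22,has); (26,16,has); (26,22,has); (26,23,has); (27,21,has); (27,22,has); (27,23,has); (31,6,has); (31,28,has); (31,30,has); (32,14,has); (32,28,has); (32,29,has); (33,15,has); (33,29,has); (33,30,has); (34,28,has); (34,29,has); (34,30,has)


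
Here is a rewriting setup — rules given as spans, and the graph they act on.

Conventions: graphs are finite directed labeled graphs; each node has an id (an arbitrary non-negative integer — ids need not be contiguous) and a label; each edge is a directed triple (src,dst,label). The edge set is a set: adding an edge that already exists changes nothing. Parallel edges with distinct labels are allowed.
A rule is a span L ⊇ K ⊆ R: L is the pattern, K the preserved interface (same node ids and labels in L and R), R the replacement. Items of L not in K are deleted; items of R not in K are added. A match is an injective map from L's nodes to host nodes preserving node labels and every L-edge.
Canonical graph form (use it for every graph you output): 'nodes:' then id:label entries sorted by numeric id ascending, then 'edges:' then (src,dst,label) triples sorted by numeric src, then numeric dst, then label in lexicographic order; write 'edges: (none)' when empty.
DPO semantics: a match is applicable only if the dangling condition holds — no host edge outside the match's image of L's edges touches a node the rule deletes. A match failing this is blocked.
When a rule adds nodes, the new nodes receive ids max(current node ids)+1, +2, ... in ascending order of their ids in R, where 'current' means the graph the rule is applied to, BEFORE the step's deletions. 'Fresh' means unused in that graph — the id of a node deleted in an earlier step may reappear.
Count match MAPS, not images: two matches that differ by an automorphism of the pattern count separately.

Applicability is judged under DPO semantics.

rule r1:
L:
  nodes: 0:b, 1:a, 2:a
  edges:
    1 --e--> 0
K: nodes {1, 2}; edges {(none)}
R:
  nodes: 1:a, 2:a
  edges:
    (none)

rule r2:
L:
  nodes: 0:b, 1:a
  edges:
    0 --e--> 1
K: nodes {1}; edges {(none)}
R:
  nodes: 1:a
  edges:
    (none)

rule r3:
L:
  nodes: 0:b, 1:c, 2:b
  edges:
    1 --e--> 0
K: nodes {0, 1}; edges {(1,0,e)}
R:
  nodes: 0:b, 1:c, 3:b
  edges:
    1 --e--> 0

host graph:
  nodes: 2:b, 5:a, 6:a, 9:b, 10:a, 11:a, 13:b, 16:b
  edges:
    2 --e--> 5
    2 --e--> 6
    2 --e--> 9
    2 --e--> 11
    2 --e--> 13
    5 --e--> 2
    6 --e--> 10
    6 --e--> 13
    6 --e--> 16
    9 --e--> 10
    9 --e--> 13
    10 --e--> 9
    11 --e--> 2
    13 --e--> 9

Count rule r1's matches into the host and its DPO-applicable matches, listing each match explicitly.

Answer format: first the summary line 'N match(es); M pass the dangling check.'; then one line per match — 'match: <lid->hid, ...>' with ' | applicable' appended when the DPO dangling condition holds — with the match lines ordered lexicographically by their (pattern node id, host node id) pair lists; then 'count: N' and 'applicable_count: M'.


15 match(es); 3 pass the dangling check.
match: 0->2, 1->5, 2->6
match: 0->2, 1->5, 2->10
match: 0->2, 1->5, 2->11
match: 0->2, 1->11, 2->5
match: 0->2, 1->11, 2->6
match: 0->2, 1->11, 2->10
match: 0->9, 1->10, 2->5
match: 0->9, 1->10, 2->6
match: 0->9, 1->10, 2->11
match: 0->13, 1->6, 2->5
match: 0->13, 1->6, 2->10
match: 0->13, 1->6, 2->11
match: 0->16, 1->6, 2->5 | applicable
match: 0->16, 1->6, 2->10 | applicable
match: 0->16, 1->6, 2->11 | applicable
count: 15
applicable_count: 3


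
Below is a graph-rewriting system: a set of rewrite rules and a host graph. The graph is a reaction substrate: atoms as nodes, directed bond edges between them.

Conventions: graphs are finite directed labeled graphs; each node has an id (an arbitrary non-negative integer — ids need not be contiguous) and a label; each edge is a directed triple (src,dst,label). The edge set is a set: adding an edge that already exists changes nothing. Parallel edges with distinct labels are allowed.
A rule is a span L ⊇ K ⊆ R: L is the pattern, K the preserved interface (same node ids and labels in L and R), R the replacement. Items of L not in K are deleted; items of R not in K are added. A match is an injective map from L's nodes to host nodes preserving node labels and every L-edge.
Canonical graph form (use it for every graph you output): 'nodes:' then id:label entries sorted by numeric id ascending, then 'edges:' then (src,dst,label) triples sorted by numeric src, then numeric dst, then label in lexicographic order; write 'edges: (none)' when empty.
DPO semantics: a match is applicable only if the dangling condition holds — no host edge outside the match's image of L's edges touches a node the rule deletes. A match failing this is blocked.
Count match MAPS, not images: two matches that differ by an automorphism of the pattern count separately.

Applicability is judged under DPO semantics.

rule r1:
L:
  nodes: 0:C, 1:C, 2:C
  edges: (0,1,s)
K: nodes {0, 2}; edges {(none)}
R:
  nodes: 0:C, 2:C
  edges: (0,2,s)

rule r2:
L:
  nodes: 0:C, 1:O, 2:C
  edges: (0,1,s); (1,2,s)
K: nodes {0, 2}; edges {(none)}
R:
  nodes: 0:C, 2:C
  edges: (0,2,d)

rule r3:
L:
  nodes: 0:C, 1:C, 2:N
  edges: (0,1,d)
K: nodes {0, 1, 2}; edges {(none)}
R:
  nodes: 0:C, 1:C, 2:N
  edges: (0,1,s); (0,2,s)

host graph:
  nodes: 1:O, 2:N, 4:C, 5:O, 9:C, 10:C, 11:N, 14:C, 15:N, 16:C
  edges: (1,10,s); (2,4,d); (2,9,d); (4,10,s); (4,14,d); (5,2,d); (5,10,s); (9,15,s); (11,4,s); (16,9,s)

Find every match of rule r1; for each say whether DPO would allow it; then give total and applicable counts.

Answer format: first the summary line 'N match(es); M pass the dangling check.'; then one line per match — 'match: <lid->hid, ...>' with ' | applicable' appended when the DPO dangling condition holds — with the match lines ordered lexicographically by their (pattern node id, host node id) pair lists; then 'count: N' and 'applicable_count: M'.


6 match(es); 0 pass the dangling check.
match: 0->4, 1->10, 2->9
match: 0->4, 1->10, 2->14
match: 0->4, 1->10, 2->16
match: 0->16, 1->9, 2->4
match: 0->16, 1->9, 2->10
match: 0->16, 1->9, 2->14
count: 6
applicable_count: 0


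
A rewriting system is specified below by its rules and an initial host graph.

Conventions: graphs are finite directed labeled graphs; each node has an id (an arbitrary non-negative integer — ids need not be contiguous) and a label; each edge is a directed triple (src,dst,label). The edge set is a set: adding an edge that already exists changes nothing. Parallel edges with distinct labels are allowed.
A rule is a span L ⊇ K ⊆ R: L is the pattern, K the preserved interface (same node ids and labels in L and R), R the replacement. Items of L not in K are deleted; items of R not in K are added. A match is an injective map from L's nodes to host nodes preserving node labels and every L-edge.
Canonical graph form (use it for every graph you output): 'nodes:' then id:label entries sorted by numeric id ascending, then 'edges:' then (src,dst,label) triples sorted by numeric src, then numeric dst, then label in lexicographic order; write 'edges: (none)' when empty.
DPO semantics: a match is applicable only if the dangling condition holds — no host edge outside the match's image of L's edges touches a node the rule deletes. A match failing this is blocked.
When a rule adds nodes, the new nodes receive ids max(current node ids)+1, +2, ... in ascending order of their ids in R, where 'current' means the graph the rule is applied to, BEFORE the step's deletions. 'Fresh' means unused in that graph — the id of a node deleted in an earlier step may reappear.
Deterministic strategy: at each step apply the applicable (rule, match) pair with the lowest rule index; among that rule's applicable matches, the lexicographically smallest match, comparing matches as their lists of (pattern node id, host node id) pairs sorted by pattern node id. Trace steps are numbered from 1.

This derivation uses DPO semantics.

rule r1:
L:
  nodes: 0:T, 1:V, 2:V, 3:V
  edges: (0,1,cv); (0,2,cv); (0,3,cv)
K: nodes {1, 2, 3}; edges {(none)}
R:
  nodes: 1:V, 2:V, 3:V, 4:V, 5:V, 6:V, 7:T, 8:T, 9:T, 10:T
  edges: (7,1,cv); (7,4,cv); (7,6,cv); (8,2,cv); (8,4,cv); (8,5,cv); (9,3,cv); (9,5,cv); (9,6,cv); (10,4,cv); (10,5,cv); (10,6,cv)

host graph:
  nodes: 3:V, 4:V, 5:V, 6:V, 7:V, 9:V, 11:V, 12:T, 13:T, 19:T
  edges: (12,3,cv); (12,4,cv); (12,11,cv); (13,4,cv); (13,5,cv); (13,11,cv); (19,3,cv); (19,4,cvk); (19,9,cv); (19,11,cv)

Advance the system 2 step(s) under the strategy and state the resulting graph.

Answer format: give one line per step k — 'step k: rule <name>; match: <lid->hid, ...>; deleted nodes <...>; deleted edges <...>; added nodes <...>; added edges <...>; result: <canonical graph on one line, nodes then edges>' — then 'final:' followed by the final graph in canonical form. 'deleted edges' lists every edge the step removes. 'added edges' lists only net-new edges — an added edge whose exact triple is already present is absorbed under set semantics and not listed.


step 1: rule r1; match: 0->12, 1->3, 2->4, 3->11; deleted nodes 12; deleted edges (12,3,cv); (12,4,cv); (12,11,cv); added nodes 20, 21, 22, 23, 24, 25, 26; added edges (23,3,cv); (23,20,cv); (23,22,cv); (24,4,cv); (24,20,cv); (24,21,cv); (25,11,cv); (25,21,cv); (25,22,cv); (26,20,cv); (26,21,cv); (26,22,cv); result: nodes: 3:V, 4:V, 5:V, 6:V, 7:V, 9:V, 11:V, 13:T, 19:T, 20:V, 21:V, 22:V, 23:T, 24:T, 25:T, 26:T edges: (13,4,cv); (13,5,cv); (13,11,cv); (19,3,cv); (19,4,cvk); (19,9,cv); (19,11,cv); (23,3,cv); (23,20,cv); (23,22,cv); (24,4,cv); (24,20,cv); (24,21,cv); (25,11,cv); (25,21,cv); (25,22,cv); (26,20,cv); (26,21,cv); (26,22,cv)
step 2: rule r1; match: 0->13, 1->4, 2->5, 3->11; deleted nodes 13; deleted edges (13,4,cv); (13,5,cv); (13,11,cv); added nodes 27, 28, 29, 30, 31, 32, 33; added edges (30,4,cv); (30,27,cv); (30,29,cv); (31,5,cv); (31,27,cv); (31,28,cv); (32,11,cv); (32,28,cv); (32,29,cv); (33,27,cv); (33,28,cv); (33,29,cv); result: nodes: 3:V, 4:V, 5:V, 6:V, 7:V, 9:V, 11:V, 19:T, 20:V, 21:V, 22:V, 23:T, 24:T, 25:T, 26:T, 27:V, 28:V, 29:V, 30:T, 31:T, 32:T, 33:T edges: (19,3,cv); (19,4,cvk); (19,9,cv); (19,11,cv); (23,3,cv); (23,20,cv); (23,22,cv); (24,4,cv); (24,20,cv); (24,21,cv); (25,11,cv); (25,21,cv); (25,22,cv); (26,20,cv); (26,21,cv); (26,22,cv); (30,4,cv); (30,27,cv); (30,29,cv); (31,5,cv); (31,27,cv); (31,28,cv); (32,11,cv); (32,28,cv); (32,29,cv); (33,27,cv); (33,28,cv); (33,29,cv)
final:
nodes: 3:V, 4:V, 5:V, 6:V, 7:V, 9:V, 11:V, 19:T, 20:V, 21:V, 22:V, 23:T, 24:T, 25:T, 26:T, 27:V, 28:V, 29:V, 30:T, 31:T, 32:T, 33:T
edges: (19,3,cv); (19,4,cvk); (19,9,cv); (19,11,cv); (23,3,cv); (23,20,cv); (23,22,cv); (24,4,cv); (24,20,cv); (24,21,cv); (25,11,cv); (25,21,cv); (25,22,cv); (26,20,cv); (26,21,cv); (26,22,cv); (30,4,cv); (30,27,cv); (30,29,cv); (31,5,cv); (31,27,cv); (31,28,cv); (32,11,cv); (32,28,cv); (32,29,cv); (33,27,cv); (33,28,cv); (33,29,cv)


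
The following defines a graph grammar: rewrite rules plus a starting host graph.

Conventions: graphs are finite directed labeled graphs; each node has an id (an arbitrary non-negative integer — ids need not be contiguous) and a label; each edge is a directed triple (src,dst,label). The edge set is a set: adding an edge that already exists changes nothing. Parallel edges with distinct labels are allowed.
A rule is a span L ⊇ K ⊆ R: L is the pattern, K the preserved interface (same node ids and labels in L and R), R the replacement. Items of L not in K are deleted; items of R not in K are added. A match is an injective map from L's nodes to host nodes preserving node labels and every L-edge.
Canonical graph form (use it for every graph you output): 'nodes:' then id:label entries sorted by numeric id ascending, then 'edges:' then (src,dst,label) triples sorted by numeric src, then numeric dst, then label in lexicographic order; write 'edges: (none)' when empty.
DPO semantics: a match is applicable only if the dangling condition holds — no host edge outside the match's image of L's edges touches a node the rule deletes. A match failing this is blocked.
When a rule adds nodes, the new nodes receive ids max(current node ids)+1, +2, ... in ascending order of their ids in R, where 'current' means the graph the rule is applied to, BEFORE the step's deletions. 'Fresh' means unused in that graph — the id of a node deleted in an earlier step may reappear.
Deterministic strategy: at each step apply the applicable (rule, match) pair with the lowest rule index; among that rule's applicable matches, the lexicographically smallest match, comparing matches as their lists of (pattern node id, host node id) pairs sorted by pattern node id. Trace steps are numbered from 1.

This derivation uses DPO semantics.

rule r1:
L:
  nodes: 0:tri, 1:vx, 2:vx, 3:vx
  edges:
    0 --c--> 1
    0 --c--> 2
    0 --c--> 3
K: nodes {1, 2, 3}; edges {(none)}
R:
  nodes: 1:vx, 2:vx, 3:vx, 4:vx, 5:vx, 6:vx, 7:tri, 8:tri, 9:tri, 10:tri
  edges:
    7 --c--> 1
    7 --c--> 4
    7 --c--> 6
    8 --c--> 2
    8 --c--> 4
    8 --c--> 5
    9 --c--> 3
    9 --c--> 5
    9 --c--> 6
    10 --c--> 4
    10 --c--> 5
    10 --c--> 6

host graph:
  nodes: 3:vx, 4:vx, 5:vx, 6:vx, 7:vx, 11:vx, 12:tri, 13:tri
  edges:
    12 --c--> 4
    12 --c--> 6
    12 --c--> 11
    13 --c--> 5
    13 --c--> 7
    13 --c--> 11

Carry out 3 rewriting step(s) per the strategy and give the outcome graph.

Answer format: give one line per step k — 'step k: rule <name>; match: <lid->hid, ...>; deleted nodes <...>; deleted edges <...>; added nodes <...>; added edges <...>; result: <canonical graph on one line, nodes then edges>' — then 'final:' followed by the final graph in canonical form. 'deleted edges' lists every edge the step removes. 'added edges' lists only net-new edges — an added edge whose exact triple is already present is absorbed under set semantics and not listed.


step 1: rule r1; match: 0->12, 1->4, 2->6, 3->11; deleted nodes 12; deleted edges (12,4,c); (12,6,c); (12,11,c); added nodes 14, 15, 16, 17, 18, 19, 20; added edges (17,4,c); (17,14,c); (17,16,c); (18,6,c); (18,14,c); (18,15,c); (19,11,c); (19,15,c); (19,16,c); (20,14,c); (20,15,c); (20,16,c); result: nodes: 3:vx, 4:vx, 5:vx, 6:vx, 7:vx, 11:vx, 13:tri, 14:vx, 15:vx, 16:vx, 17:tri, 18:tri, 19:tri, 20:tri edges: (13,5,c); (13,7,c); (13,11,c); (17,4,c); (17,14,c); (17,16,c); (18,6,c); (18,14,c); (18,15,c); (19,11,c); (19,15,c); (19,16,c); (20,14,c); (20,15,c); (20,16,c)
step 2: rule r1; match: 0->13, 1->5, 2->7, 3->11; deleted nodes 13; deleted edges (13,5,c); (13,7,c); (13,11,c); added nodes 21, 22, 23, 24, 25, 26, 27; added edges (24,5,c); (24,21,c); (24,23,c); (25,7,c); (25,21,c); (25,22,c); (26,11,c); (26,22,c); (26,23,c); (27,21,c); (27,22,c); (27,23,c); result: nodes: 3:vx, 4:vx, 5:vx, 6:vx, 7:vx, 11:vx, 14:vx, 15:vx, 16:vx, 17:tri, 18:tri, 19:tri, 20:tri, 21:vx, 22:vx, 23:vx, 24:tri, 25:tri, 26:tri, 27:tri edges: (17,4,c); (17,14,c); (17,16,c); (18,6,c); (18,14,c); (18,15,c); (19,11,c); (19,15,c); (19,16,c); (20,14,c); (20,15,c); (20,16,c); (24,5,c); (24,21,c); (24,23,c); (25,7,c); (25,21,c); (25,22,c); (26,11,c); (26,22,c); (26,23,c); (27,21,c); (27,22,c); (27,23,c)
step 3: rule r1; match: 0->17, 1->4, 2->14, 3->16; deleted nodes 17; deleted edges (17,4,c); (17,14,c); (17,16,c); added nodes 28, 29, 30, 31, 32, 33, 34; added edges (31,4,c); (31,28,c); (31,30,c); (32,14,c); (32,28,c); (32,29,c); (33,16,c); (33,29,c); (33,30,c); (34,28,c); (34,29,c); (34,30,c); result: nodes: 3:vx, 4:vx, 5:vx, 6:vx, 7:vx, 11:vx, 14:vx, 15:vx, 16:vx, 18:tri, 19:tri, 20:tri, 21:vx, 22:vx, 23:vx, 24:tri, 25:tri, 26:tri, 27:tri, 28:vx, 29:vx, 30:vx, 31:tri, 32:tri, 33:tri, 34:tri edges: (18,6,c); (18,14,c); (18,15,c); (19,11,c); (19,15,c); (19,16,c); (20,14,c); (20,15,c); (20,16,c); (24,5,c); (24,21,c); (24,23,c); (25,7,c); (25,21,c); (25,22,c); (26,11,c); (26,22,c); (26,23,c); (27,21,c); (27,22,c); (27,23,c); (31,4,c); (31,28,c); (31,30,c); (32,14,c); (32,28,c); (32,29,c); (33,16,c); (33,29,c); (33,30,c); (34,28,c); (34,29,c); (34,30,c)
final:
nodes: 3:vx, 4:vx, 5:vx, 6:vx, 7:vx, 11:vx, 14:vx, 15:vx, 16:vx, 18:tri, 19:tri, 20:tri, 21:vx, 22:vx, 23:vx, 24:tri, 25:tri, 26:tri, 27:tri, 28:vx, 29:vx, 30:vx, 31:tri, 32:tri, 33:tri, 34:tri
edges: (18,6,c); (18,14,c); (18,15,c); (19,11,c); (19,15,c); (19,16,c); (20,14,c); (20,15,c); (20,16,c); (24,5,c); (24,21,c); (24,23,c); (25,7,c); (25,21,c); (25,22,c); (26,11,c); (26,22,c); (26,23,c); (27,21,c); (27,22,c); (27,23,c); (31,4,c); (31,28,c); (31,30,c); (32,14,c); (32,28,c); (32,29,c); (33,16,c); (33,29,c); (33,30,c); (34,28,c); (34,29,c); (34,30,c)


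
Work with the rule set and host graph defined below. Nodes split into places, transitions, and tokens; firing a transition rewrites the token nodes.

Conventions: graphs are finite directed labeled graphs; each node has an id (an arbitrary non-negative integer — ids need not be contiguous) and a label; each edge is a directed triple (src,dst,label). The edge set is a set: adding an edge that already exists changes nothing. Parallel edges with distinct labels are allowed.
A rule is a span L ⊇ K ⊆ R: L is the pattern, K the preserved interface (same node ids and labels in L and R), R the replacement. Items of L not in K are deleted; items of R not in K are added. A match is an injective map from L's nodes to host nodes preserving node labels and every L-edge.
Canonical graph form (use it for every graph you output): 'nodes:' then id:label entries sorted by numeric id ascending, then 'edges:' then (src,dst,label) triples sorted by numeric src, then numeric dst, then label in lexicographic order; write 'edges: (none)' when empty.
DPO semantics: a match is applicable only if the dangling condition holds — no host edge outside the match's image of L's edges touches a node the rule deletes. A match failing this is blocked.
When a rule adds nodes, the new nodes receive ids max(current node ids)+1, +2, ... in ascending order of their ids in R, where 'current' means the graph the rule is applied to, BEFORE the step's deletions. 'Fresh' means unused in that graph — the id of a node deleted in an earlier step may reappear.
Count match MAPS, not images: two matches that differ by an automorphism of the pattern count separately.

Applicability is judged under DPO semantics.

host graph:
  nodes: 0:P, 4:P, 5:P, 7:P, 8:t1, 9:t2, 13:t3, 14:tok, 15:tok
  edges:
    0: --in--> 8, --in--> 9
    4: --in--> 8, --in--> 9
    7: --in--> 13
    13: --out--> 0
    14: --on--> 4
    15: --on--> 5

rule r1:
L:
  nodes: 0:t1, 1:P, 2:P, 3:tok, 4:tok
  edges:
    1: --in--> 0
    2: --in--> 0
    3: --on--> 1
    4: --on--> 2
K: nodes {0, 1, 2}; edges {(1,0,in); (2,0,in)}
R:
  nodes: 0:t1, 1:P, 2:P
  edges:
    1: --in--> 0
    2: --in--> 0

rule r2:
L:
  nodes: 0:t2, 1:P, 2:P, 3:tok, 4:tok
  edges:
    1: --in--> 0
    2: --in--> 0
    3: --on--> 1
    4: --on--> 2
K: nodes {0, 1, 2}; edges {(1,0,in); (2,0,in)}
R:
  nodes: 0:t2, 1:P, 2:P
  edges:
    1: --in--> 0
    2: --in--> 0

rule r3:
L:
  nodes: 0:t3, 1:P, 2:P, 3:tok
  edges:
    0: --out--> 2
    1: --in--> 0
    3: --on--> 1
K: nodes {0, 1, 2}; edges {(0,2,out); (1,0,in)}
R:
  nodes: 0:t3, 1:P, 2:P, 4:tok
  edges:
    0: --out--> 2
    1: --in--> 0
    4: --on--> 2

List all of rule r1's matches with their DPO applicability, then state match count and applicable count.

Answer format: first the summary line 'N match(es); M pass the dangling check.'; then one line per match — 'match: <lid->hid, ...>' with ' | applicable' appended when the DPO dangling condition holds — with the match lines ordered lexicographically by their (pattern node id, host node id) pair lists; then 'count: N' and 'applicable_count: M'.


0 match(es); 0 pass the dangling check.
count: 0
applicable_count: 0


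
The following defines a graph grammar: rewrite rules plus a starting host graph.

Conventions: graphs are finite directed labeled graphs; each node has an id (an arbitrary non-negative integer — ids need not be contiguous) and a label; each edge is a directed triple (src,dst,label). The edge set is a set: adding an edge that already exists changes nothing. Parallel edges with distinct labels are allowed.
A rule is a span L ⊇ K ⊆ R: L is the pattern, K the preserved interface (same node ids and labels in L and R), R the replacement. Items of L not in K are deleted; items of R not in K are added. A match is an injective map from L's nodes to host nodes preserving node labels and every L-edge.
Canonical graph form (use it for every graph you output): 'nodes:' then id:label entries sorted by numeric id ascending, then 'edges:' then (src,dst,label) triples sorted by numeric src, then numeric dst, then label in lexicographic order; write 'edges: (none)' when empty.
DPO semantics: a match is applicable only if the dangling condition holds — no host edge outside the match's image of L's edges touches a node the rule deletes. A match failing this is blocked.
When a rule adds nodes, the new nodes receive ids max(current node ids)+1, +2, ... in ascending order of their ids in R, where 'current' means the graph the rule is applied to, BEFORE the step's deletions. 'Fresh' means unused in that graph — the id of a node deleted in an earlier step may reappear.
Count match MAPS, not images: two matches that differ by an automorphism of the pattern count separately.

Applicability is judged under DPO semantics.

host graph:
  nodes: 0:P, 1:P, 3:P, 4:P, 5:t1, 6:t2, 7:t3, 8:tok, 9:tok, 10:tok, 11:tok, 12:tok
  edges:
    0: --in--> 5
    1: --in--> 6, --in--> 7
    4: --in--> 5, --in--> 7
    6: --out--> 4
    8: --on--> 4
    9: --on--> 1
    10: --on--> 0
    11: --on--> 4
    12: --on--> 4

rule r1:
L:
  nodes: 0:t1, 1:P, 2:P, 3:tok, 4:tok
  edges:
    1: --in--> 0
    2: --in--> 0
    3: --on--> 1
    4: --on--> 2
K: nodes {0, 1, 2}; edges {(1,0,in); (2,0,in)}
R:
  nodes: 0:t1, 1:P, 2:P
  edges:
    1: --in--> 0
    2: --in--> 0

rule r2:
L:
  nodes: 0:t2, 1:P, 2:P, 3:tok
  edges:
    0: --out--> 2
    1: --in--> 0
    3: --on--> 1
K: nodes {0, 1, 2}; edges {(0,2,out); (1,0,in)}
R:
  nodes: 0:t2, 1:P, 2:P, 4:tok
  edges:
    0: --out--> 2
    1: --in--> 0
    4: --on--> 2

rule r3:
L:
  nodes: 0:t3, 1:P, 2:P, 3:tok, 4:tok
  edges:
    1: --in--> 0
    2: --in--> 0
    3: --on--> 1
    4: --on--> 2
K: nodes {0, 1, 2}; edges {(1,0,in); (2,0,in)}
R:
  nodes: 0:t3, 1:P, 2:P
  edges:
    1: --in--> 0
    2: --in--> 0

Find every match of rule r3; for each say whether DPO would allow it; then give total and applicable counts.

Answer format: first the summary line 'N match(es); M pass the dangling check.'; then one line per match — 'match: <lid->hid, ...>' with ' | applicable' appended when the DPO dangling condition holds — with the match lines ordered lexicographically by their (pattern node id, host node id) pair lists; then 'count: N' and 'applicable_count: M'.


6 match(es); 6 pass the dangling check.
match: 0->7, 1->1, 2->4, 3->9, 4->8 | applicable
match: 0->7, 1->1, 2->4, 3->9, 4->11 | applicable
match: 0->7, 1->1, 2->4, 3->9, 4->12 | applicable
match: 0->7, 1->4, 2->1, 3->8, 4->9 | applicable
match: 0->7, 1->4, 2->1, 3->11, 4->9 | applicable
match: 0->7, 1->4, 2->1, 3->12, 4->9 | applicable
count: 6
applicable_count: 6


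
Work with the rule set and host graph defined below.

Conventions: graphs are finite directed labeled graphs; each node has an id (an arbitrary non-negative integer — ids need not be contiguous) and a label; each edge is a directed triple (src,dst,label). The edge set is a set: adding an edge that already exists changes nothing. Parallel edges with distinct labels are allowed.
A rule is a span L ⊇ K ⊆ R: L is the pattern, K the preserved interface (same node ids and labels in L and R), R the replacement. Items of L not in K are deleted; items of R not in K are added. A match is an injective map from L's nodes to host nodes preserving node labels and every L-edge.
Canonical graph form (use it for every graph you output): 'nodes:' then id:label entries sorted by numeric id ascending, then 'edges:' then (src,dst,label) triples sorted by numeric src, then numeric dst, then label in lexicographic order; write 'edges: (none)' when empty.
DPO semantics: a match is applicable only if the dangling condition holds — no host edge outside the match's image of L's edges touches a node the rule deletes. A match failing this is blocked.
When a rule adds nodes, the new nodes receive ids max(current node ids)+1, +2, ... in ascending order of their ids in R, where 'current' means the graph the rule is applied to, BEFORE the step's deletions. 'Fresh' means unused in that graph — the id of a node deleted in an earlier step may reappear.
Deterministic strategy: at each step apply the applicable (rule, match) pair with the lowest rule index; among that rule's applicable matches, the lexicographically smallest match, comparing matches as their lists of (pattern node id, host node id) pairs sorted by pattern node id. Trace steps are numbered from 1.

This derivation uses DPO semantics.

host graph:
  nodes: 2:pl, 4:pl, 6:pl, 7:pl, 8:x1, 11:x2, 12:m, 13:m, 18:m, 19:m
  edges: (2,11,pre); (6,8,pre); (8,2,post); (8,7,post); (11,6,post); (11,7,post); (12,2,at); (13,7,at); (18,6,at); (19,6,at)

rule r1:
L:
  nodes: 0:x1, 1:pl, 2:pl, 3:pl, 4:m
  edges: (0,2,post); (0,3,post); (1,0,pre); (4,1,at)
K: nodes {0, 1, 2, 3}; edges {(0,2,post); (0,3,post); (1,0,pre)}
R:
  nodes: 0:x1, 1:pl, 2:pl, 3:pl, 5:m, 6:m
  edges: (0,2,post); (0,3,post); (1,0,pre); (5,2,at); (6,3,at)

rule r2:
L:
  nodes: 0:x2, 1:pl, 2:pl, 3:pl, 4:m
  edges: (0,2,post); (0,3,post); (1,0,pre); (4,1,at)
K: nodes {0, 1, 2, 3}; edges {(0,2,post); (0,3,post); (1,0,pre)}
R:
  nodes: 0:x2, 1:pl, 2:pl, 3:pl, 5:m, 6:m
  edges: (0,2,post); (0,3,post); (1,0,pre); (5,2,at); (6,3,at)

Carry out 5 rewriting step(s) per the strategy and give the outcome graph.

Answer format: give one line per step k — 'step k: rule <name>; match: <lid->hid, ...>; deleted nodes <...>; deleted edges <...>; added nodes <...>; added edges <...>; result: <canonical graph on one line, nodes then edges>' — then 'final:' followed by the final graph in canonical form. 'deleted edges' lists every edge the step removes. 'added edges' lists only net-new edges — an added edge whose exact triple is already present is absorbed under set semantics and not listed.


step 1: rule r1; match: 0->8, 1->6, 2->2, 3->7, 4->18; deleted nodes 18; deleted edges (18,6,at); added nodes 20, 21; added edges (20,2,at); (21,7,at); result: nodes: 2:pl, 4:pl, 6:pl, 7:pl, 8:x1, 11:x2, 12:m, 13:m, 19:m, 20:m, 21:m edges: (2,11,pre); (6,8,pre); (8,2,post); (8,7,post); (11,6,post); (11,7,post); (12,2,at); (13,7,at); (19,6,at); (20,2,at); (21,7,at)
step 2: rule r1; match: 0->8, 1->6, 2->2, 3->7, 4->19; deleted nodes 19; deleted edges (19,6,at); added nodes 22, 23; added edges (22,2,at); (23,7,at); result: nodes: 2:pl, 4:pl, 6:pl, 7:pl, 8:x1, 11:x2, 12:m, 13:m, 20:m, 21:m, 22:m, 23:m edges: (2,11,pre); (6,8,pre); (8,2,post); (8,7,post); (11,6,post); (11,7,post); (12,2,at); (13,7,at); (20,2,at); (21,7,at); (22,2,at); (23,7,at)
step 3: rule r2; match: 0->11, 1->2, 2->6, 3->7, 4->12; deleted nodes 12; deleted edges (12,2,at); added nodes 24, 25; added edges (24,6,at); (25,7,at); result: nodes: 2:pl, 4:pl, 6:pl, 7:pl, 8:x1, 11:x2, 13:m, 20:m, 21:m, 22:m, 23:m, 24:m, 25:m edges: (2,11,pre); (6,8,pre); (8,2,post); (8,7,post); (11,6,post); (11,7,post); (13,7,at); (20,2,at); (21,7,at); (22,2,at); (23,7,at); (24,6,at); (25,7,at)
step 4: rule r1; match: 0->8, 1->6, 2->2, 3->7, 4->24; deleted nodes 24; deleted edges (24,6,at); added nodes 26, 27; added edges (26,2,at); (27,7,at); result: nodes: 2:pl, 4:pl, 6:pl, 7:pl, 8:x1, 11:x2, 13:m, 20:m, 21:m, 22:m, 23:m, 25:m, 26:m, 27:m edges: (2,11,pre); (6,8,pre); (8,2,post); (8,7,post); (11,6,post); (11,7,post); (13,7,at); (20,2,at); (21,7,at); (22,2,at); (23,7,at); (25,7,at); (26,2,at); (27,7,at)
step 5: rule r2; match: 0->11, 1->2, 2->6, 3->7, 4->20; deleted nodes 20; deleted edges (20,2,at); added nodes 28, 29; added edges (28,6,at); (29,7,at); result: nodes: 2:pl, 4:pl, 6:pl, 7:pl, 8:x1, 11:x2, 13:m, 21:m, 22:m, 23:m, 25:m, 26:m, 27:m, 28:m, 29:m edges: (2,11,pre); (6,8,pre); (8,2,post); (8,7,post); (11,6,post); (11,7,post); (13,7,at); (21,7,at); (22,2,at); (23,7,at); (25,7,at); (26,2,at); (27,7,at); (28,6,at); (29,7,at)
final:
nodes: 2:pl, 4:pl, 6:pl, 7:pl, 8:x1, 11:x2, 13:m, 21:m, 22:m, 23:m, 25:m, 26:m, 27:m, 28:m, 29:m
edges: (2,11,pre); (6,8,pre); (8,2,post); (8,7,post); (11,6,post); (11,7,post); (13,7,at); (21,7,at); (22,2,at); (23,7,at); (25,7,at); (26,2,at); (27,7,at); (28,6,at); (29,7,at)


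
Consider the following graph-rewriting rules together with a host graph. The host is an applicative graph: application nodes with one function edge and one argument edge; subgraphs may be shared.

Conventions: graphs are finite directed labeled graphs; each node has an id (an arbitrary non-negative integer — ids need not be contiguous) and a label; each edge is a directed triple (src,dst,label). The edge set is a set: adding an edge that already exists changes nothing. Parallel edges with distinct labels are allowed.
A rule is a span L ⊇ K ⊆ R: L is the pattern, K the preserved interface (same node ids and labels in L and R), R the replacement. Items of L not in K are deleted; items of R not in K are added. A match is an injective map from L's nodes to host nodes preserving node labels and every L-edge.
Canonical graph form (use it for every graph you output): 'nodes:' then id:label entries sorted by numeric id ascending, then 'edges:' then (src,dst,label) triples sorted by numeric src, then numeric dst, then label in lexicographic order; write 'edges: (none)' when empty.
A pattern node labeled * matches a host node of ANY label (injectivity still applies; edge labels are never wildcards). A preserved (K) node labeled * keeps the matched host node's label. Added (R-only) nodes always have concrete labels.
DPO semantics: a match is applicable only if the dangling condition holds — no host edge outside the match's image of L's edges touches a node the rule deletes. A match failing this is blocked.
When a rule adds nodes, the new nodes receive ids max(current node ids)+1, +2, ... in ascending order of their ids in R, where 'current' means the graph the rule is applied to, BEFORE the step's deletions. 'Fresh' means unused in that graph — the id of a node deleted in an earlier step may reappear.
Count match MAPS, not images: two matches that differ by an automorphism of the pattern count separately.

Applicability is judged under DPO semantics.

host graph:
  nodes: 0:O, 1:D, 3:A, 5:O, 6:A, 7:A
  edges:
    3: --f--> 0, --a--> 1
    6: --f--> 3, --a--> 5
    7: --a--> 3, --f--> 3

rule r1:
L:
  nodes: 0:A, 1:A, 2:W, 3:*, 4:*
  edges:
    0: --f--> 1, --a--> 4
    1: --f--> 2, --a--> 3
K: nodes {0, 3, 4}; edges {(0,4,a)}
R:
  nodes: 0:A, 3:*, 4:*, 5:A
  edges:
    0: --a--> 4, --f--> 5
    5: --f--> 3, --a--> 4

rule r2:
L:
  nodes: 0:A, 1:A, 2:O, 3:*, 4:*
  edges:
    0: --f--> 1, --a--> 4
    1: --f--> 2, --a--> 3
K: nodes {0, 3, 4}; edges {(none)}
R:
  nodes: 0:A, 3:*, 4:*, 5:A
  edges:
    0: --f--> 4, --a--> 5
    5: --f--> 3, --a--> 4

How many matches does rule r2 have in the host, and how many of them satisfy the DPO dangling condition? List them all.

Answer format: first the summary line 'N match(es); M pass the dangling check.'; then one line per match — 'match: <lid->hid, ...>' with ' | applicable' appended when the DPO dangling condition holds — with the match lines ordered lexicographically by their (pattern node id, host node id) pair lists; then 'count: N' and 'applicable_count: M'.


1 match(es); 0 pass the dangling check.
match: 0->6, 1->3, 2->0, 3->1, 4->5
count: 1
applicable_count: 0


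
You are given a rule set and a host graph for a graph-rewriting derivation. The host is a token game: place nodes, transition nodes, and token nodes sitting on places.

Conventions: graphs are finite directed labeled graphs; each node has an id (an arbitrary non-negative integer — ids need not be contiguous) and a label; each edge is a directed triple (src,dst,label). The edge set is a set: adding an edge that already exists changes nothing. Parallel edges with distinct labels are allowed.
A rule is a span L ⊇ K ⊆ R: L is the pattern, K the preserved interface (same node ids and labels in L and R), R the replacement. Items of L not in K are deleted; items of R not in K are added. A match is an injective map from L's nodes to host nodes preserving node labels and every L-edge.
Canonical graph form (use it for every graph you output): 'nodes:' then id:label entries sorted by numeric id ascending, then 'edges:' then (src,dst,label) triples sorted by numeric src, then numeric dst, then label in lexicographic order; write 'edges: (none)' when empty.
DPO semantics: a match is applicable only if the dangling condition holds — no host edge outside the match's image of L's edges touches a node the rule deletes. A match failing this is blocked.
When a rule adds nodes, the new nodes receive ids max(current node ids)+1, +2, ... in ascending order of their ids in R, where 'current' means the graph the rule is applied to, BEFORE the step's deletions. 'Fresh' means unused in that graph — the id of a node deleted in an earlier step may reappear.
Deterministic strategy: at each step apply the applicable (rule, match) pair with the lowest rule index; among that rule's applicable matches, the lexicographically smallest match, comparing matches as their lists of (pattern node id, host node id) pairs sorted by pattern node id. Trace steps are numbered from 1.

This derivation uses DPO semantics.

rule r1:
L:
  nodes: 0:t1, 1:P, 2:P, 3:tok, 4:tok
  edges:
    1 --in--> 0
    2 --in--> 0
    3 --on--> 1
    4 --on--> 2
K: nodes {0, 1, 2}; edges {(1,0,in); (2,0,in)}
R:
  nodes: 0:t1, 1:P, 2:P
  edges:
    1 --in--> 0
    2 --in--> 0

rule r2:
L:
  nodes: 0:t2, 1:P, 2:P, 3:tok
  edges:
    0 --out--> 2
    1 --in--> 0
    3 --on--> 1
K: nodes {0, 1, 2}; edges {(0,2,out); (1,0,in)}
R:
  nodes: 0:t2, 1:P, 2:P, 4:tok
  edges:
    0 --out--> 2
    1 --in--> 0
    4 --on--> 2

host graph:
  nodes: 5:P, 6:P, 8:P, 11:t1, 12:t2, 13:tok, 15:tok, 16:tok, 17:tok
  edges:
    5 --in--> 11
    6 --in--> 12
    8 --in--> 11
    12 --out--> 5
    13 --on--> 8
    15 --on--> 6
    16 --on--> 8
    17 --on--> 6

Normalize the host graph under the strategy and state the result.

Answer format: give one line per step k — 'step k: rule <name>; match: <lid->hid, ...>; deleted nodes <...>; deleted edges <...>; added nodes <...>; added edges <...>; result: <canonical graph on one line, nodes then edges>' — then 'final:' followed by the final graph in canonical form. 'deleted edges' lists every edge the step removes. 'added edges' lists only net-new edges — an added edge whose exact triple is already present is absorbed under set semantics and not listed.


step 1: rule r2; match: 0->12, 1->6, 2->5, 3->15; deleted nodes 15; deleted edges (15,6,on); added nodes 18; added edges (18,5,on); result: nodes: 5:P, 6:P, 8:P, 11:t1, 12:t2, 13:tok, 16:tok, 17:tok, 18:tok edges: (5,11,in); (6,12,in); (8,11,in); (12,5,out); (13,8,on); (16,8,on); (17,6,on); (18,5,on)
step 2: rule r1; match: 0->11, 1->5, 2->8, 3->18, 4->13; deleted nodes 13, 18; deleted edges (13,8,on); (18,5,on); added nodes (none); added edges (none); result: nodes: 5:P, 6:P, 8:P, 11:t1, 12:t2, 16:tok, 17:tok edges: (5,11,in); (6,12,in); (8,11,in); (12,5,out); (16,8,on); (17,6,on)
step 3: rule r2; match: 0->12, 1->6, 2->5, 3->17; deleted nodes 17; deleted edges (17,6,on); added nodes 18; added edges (18,5,on); result: nodes: 5:P, 6:P, 8:P, 11:t1, 12:t2, 16:tok, 18:tok edges: (5,11,in); (6,12,in); (8,11,in); (12,5,out); (16,8,on); (18,5,on)
step 4: rule r1; match: 0->11, 1->5, 2->8, 3->18, 4->16; deleted nodes 16, 18; deleted edges (16,8,on); (18,5,on); added nodes (none); added edges (none); result: nodes: 5:P, 6:P, 8:P, 11:t1, 12:t2 edges: (5,11,in); (6,12,in); (8,11,in); (12,5,out)
final:
nodes: 5:P, 6:P, 8:P, 11:t1, 12:t2
edges: (5,11,in); (6,12,in); (8,11,in); (12,5,out)
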